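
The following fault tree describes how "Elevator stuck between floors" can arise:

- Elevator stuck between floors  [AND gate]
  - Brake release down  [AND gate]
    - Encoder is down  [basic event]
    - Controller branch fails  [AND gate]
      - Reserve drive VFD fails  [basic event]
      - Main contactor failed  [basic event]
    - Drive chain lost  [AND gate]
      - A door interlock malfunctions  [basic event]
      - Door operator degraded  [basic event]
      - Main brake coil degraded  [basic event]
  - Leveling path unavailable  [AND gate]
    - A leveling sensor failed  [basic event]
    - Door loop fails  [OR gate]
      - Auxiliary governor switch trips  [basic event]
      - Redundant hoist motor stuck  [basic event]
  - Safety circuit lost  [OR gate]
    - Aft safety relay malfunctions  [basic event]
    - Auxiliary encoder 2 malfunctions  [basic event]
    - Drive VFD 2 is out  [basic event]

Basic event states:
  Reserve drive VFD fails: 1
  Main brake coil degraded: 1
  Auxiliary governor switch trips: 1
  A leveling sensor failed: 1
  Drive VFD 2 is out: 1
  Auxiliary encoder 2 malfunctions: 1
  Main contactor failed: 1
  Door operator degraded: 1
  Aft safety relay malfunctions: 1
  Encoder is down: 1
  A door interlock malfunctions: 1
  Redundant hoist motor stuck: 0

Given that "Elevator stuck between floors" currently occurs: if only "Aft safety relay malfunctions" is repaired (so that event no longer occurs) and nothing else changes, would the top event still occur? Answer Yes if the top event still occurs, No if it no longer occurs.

Counterfactual: set "Aft safety relay malfunctions" to not occurred.
Controller branch fails [AND]: Reserve drive VFD fails=occurs, Main contactor failed=occurs → all inputs occur → occurs.
Drive chain lost [AND]: A door interlock malfunctions=occurs, Door operator degraded=occurs, Main brake coil degraded=occurs → all inputs occur → occurs.
Brake release down [AND]: Encoder is down=occurs, Controller branch fails=occurs, Drive chain lost=occurs → all inputs occur → occurs.
Door loop fails [OR]: Auxiliary governor switch trips=occurs, Redundant hoist motor stuck=not → at least one input occurs → occurs.
Leveling path unavailable [AND]: A leveling sensor failed=occurs, Door loop fails=occurs → all inputs occur → occurs.
Safety circuit lost [OR]: Aft safety relay malfunctions=not, Auxiliary encoder 2 malfunctions=occurs, Drive VFD 2 is out=occurs → at least one input occurs → occurs.
Elevator stuck between floors [AND]: Brake release down=occurs, Leveling path unavailable=occurs, Safety circuit lost=occurs → all inputs occur → occurs.

Yes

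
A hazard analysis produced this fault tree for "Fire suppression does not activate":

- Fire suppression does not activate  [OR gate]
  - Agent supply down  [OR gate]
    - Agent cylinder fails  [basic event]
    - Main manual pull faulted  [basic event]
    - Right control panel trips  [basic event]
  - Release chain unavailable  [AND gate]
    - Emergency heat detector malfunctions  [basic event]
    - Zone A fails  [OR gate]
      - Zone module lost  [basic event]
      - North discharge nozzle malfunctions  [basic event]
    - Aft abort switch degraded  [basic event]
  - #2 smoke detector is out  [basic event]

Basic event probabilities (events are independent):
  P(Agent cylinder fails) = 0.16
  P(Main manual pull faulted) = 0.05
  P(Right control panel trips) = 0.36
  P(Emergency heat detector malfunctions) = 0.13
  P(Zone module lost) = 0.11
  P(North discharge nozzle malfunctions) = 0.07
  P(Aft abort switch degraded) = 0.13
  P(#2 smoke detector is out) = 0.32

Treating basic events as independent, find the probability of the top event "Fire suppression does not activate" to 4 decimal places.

0.6537

P(Agent supply down) [OR] = 1 − (1−0.16) × (1−0.05) × (1−0.36) = 0.489280
P(Zone A fails) [OR] = 1 − (1−0.11) × (1−0.07) = 0.172300
P(Release chain unavailable) [AND] = 0.13 × 0.172300 × 0.13 = 0.002912
P(Fire suppression does not activate) [OR] = 1 − (1−0.489280) × (1−0.002912) × (1−0.32) = 0.653722
Rounded to 4 decimal places: P(Fire suppression does not activate) ≈ 0.6537.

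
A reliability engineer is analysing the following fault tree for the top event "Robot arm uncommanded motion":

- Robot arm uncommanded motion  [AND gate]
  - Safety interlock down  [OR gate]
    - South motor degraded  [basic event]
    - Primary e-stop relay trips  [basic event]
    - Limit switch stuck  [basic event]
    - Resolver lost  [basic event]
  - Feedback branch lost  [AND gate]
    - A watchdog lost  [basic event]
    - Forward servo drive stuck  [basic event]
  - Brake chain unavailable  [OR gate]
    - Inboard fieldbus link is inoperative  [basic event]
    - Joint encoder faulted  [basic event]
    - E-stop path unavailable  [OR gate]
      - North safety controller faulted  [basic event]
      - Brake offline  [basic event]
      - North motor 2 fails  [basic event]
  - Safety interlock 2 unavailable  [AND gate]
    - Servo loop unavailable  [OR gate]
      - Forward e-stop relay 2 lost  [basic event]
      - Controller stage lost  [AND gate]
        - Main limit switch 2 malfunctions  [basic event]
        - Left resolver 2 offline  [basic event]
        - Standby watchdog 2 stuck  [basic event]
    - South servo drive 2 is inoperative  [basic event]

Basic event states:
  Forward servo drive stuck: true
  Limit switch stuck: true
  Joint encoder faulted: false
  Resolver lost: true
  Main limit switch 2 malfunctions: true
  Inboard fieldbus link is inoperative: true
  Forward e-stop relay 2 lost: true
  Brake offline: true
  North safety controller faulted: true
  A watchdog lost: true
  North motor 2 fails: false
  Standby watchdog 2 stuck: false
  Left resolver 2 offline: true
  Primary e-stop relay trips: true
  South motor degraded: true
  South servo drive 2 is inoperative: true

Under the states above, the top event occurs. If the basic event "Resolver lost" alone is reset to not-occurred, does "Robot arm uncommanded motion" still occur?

Counterfactual: set "Resolver lost" to not occurred.
Safety interlock down [OR]: South motor degraded=occurs, Primary e-stop relay trips=occurs, Limit switch stuck=occurs, Resolver lost=not → at least one input occurs → occurs.
Feedback branch lost [AND]: A watchdog lost=occurs, Forward servo drive stuck=occurs → all inputs occur → occurs.
E-stop path unavailable [OR]: North safety controller faulted=occurs, Brake offline=occurs, North motor 2 fails=not → at least one input occurs → occurs.
Brake chain unavailable [OR]: Inboard fieldbus link is inoperative=occurs, Joint encoder faulted=not, E-stop path unavailable=occurs → at least one input occurs → occurs.
Controller stage lost [AND]: Main limit switch 2 malfunctions=occurs, Left resolver 2 offline=occurs, Standby watchdog 2 stuck=not → not all inputs occur → does not occur.
Servo loop unavailable [OR]: Forward e-stop relay 2 lost=occurs, Controller stage lost=not → at least one input occurs → occurs.
Safety interlock 2 unavailable [AND]: Servo loop unavailable=occurs, South servo drive 2 is inoperative=occurs → all inputs occur → occurs.
Robot arm uncommanded motion [AND]: Safety interlock down=occurs, Feedback branch lost=occurs, Brake chain unavailable=occurs, Safety interlock 2 unavailable=occurs → all inputs occur → occurs.

Yes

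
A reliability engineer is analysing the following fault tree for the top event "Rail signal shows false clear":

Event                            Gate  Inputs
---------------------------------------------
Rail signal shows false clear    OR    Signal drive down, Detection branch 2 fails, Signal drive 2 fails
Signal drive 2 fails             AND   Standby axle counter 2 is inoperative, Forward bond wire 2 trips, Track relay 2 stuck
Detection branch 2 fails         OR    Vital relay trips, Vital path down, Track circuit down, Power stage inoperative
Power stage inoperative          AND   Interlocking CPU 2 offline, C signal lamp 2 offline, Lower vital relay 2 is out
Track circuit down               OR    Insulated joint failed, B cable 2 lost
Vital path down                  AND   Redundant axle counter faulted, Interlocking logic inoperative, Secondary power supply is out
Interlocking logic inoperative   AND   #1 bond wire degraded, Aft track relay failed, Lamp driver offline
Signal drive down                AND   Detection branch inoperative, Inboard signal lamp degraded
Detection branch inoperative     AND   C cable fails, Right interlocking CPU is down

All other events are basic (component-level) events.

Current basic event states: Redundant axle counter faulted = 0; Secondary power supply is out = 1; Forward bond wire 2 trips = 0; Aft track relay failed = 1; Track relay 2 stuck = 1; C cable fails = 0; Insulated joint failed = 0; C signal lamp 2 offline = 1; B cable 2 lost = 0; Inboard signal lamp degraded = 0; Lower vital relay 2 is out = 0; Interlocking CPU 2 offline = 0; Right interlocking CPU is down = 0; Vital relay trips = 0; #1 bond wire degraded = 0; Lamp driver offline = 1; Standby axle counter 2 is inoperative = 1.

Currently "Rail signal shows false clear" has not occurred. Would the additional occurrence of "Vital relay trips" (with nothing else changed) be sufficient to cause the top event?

Yes

Counterfactual: set "Vital relay trips" to occurred.
Detection branch inoperative [AND]: C cable fails=not, Right interlocking CPU is down=not → not all inputs occur → does not occur.
Signal drive down [AND]: Detection branch inoperative=not, Inboard signal lamp degraded=not → not all inputs occur → does not occur.
Interlocking logic inoperative [AND]: #1 bond wire degraded=not, Aft track relay failed=occurs, Lamp driver offline=occurs → not all inputs occur → does not occur.
Vital path down [AND]: Redundant axle counter faulted=not, Interlocking logic inoperative=not, Secondary power supply is out=occurs → not all inputs occur → does not occur.
Track circuit down [OR]: Insulated joint failed=not, B cable 2 lost=not → no input occurs → does not occur.
Power stage inoperative [AND]: Interlocking CPU 2 offline=not, C signal lamp 2 offline=occurs, Lower vital relay 2 is out=not → not all inputs occur → does not occur.
Detection branch 2 fails [OR]: Vital relay trips=occurs, Vital path down=not, Track circuit down=not, Power stage inoperative=not → at least one input occurs → occurs.
Signal drive 2 fails [AND]: Standby axle counter 2 is inoperative=occurs, Forward bond wire 2 trips=not, Track relay 2 stuck=occurs → not all inputs occur → does not occur.
Rail signal shows false clear [OR]: Signal drive down=not, Detection branch 2 fails=occurs, Signal drive 2 fails=not → at least one input occurs → occurs.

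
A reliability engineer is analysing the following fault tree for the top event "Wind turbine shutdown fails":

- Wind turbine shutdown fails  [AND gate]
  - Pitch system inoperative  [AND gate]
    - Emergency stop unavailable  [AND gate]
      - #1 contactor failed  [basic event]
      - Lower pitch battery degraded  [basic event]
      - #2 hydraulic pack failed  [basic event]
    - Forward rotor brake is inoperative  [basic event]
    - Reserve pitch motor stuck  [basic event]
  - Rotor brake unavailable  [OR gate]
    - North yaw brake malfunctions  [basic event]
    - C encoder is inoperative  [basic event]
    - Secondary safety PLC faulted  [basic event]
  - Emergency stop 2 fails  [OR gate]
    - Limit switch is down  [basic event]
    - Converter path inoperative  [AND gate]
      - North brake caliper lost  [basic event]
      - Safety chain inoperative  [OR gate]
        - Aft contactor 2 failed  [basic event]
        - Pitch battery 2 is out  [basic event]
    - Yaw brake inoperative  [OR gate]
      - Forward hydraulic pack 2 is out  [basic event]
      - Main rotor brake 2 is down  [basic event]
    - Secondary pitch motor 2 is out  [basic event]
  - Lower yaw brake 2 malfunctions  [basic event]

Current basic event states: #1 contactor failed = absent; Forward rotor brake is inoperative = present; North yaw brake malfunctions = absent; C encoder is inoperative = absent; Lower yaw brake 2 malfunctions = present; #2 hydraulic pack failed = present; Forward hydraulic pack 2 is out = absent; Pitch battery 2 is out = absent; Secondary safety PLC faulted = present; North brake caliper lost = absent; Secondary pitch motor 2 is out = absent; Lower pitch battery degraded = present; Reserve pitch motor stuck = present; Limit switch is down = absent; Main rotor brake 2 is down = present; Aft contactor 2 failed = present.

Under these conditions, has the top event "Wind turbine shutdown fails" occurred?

Emergency stop unavailable [AND]: #1 contactor failed=not, Lower pitch battery degraded=occurs, #2 hydraulic pack failed=occurs → not all inputs occur → does not occur.
Pitch system inoperative [AND]: Emergency stop unavailable=not, Forward rotor brake is inoperative=occurs, Reserve pitch motor stuck=occurs → not all inputs occur → does not occur.
Rotor brake unavailable [OR]: North yaw brake malfunctions=not, C encoder is inoperative=not, Secondary safety PLC faulted=occurs → at least one input occurs → occurs.
Safety chain inoperative [OR]: Aft contactor 2 failed=occurs, Pitch battery 2 is out=not → at least one input occurs → occurs.
Converter path inoperative [AND]: North brake caliper lost=not, Safety chain inoperative=occurs → not all inputs occur → does not occur.
Yaw brake inoperative [OR]: Forward hydraulic pack 2 is out=not, Main rotor brake 2 is down=occurs → at least one input occurs → occurs.
Emergency stop 2 fails [OR]: Limit switch is down=not, Converter path inoperative=not, Yaw brake inoperative=occurs, Secondary pitch motor 2 is out=not → at least one input occurs → occurs.
Wind turbine shutdown fails [AND]: Pitch system inoperative=not, Rotor brake unavailable=occurs, Emergency stop 2 fails=occurs, Lower yaw brake 2 malfunctions=occurs → not all inputs occur → does not occur.

No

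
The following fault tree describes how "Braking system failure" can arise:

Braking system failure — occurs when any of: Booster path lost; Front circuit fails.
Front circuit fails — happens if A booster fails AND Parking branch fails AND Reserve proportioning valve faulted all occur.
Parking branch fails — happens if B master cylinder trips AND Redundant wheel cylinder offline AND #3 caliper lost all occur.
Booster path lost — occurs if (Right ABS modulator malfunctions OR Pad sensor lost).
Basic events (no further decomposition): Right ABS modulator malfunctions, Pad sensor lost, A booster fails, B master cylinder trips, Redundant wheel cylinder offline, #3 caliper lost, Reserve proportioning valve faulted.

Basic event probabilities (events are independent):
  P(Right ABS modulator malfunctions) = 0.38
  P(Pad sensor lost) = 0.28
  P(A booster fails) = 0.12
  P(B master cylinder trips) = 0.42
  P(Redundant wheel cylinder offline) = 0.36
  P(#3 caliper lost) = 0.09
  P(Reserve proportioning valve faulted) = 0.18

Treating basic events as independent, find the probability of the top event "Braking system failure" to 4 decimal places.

P(Booster path lost) [OR] = 1 − (1−0.38) × (1−0.28) = 0.553600
P(Parking branch fails) [AND] = 0.42 × 0.36 × 0.09 = 0.013608
P(Front circuit fails) [AND] = 0.12 × 0.013608 × 0.18 = 0.000294
P(Braking system failure) [OR] = 1 − (1−0.553600) × (1−0.000294) = 0.553731
Rounded to 4 decimal places: P(Braking system failure) ≈ 0.5537.

0.5537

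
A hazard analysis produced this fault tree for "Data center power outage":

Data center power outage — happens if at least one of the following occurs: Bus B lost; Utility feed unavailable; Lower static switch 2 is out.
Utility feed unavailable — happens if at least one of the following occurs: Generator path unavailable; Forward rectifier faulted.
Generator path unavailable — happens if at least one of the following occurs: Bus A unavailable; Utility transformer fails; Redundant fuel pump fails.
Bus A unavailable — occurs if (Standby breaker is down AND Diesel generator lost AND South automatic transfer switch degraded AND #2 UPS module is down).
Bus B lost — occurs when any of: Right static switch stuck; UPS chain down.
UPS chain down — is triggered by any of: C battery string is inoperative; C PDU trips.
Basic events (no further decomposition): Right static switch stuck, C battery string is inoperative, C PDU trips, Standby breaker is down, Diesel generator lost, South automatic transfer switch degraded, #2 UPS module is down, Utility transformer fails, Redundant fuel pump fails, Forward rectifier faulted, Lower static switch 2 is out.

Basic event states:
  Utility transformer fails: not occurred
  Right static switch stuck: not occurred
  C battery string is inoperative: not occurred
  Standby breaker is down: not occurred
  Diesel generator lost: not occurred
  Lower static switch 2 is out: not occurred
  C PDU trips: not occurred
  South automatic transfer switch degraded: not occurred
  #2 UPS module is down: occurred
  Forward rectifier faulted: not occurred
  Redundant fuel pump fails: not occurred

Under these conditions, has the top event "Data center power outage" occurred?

No

UPS chain down [OR]: C battery string is inoperative=not, C PDU trips=not → no input occurs → does not occur.
Bus B lost [OR]: Right static switch stuck=not, UPS chain down=not → no input occurs → does not occur.
Bus A unavailable [AND]: Standby breaker is down=not, Diesel generator lost=not, South automatic transfer switch degraded=not, #2 UPS module is down=occurs → not all inputs occur → does not occur.
Generator path unavailable [OR]: Bus A unavailable=not, Utility transformer fails=not, Redundant fuel pump fails=not → no input occurs → does not occur.
Utility feed unavailable [OR]: Generator path unavailable=not, Forward rectifier faulted=not → no input occurs → does not occur.
Data center power outage [OR]: Bus B lost=not, Utility feed unavailable=not, Lower static switch 2 is out=not → no input occurs → does not occur.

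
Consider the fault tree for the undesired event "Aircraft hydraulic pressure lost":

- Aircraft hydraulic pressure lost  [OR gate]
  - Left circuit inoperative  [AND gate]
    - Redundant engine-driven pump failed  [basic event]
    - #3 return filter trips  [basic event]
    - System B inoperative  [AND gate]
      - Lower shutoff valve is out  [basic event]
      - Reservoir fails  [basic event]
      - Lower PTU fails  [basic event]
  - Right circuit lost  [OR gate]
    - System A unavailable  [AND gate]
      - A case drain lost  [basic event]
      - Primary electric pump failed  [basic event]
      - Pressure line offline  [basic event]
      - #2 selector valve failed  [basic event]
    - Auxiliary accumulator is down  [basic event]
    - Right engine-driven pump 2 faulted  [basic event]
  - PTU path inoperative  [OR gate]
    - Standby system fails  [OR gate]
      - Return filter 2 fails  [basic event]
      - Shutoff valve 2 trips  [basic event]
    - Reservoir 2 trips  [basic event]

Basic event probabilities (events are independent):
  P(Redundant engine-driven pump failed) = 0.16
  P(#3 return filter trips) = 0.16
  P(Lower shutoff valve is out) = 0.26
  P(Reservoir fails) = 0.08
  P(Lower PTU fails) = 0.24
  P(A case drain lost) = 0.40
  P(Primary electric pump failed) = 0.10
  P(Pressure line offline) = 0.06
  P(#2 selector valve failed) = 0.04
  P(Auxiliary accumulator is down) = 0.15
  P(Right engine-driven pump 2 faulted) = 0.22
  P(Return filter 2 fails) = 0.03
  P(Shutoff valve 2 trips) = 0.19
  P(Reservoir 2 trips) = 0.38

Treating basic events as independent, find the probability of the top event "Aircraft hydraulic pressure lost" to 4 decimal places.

0.6771

P(System B inoperative) [AND] = 0.26 × 0.08 × 0.24 = 0.004992
P(Left circuit inoperative) [AND] = 0.16 × 0.16 × 0.004992 = 0.000128
P(System A unavailable) [AND] = 0.40 × 0.10 × 0.06 × 0.04 = 0.000096
P(Right circuit lost) [OR] = 1 − (1−0.000096) × (1−0.15) × (1−0.22) = 0.337064
P(Standby system fails) [OR] = 1 − (1−0.03) × (1−0.19) = 0.214300
P(PTU path inoperative) [OR] = 1 − (1−0.214300) × (1−0.38) = 0.512866
P(Aircraft hydraulic pressure lost) [OR] = 1 − (1−0.000128) × (1−0.337064) × (1−0.512866) = 0.677103
Rounded to 4 decimal places: P(Aircraft hydraulic pressure lost) ≈ 0.6771.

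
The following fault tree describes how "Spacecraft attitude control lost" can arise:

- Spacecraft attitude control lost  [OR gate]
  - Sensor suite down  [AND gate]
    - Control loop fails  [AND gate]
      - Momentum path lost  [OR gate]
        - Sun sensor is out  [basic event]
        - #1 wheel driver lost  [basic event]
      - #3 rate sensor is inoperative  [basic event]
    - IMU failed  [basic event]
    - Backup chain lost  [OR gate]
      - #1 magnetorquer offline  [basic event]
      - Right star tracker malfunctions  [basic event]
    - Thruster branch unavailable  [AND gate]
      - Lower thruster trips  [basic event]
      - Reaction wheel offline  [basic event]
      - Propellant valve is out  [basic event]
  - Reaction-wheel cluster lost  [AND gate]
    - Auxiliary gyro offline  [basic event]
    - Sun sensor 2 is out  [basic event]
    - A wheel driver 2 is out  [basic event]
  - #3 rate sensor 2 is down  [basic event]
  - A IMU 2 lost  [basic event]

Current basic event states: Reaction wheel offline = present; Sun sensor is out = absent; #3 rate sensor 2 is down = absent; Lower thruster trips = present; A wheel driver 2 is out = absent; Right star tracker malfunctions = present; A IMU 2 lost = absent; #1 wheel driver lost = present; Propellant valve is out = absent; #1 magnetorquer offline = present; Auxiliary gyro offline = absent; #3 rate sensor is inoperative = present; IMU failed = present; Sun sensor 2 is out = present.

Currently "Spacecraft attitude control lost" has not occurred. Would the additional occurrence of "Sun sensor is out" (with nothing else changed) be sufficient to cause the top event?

No

Counterfactual: set "Sun sensor is out" to occurred.
Momentum path lost [OR]: Sun sensor is out=occurs, #1 wheel driver lost=occurs → at least one input occurs → occurs.
Control loop fails [AND]: Momentum path lost=occurs, #3 rate sensor is inoperative=occurs → all inputs occur → occurs.
Backup chain lost [OR]: #1 magnetorquer offline=occurs, Right star tracker malfunctions=occurs → at least one input occurs → occurs.
Thruster branch unavailable [AND]: Lower thruster trips=occurs, Reaction wheel offline=occurs, Propellant valve is out=not → not all inputs occur → does not occur.
Sensor suite down [AND]: Control loop fails=occurs, IMU failed=occurs, Backup chain lost=occurs, Thruster branch unavailable=not → not all inputs occur → does not occur.
Reaction-wheel cluster lost [AND]: Auxiliary gyro offline=not, Sun sensor 2 is out=occurs, A wheel driver 2 is out=not → not all inputs occur → does not occur.
Spacecraft attitude control lost [OR]: Sensor suite down=not, Reaction-wheel cluster lost=not, #3 rate sensor 2 is down=not, A IMU 2 lost=not → no input occurs → does not occur.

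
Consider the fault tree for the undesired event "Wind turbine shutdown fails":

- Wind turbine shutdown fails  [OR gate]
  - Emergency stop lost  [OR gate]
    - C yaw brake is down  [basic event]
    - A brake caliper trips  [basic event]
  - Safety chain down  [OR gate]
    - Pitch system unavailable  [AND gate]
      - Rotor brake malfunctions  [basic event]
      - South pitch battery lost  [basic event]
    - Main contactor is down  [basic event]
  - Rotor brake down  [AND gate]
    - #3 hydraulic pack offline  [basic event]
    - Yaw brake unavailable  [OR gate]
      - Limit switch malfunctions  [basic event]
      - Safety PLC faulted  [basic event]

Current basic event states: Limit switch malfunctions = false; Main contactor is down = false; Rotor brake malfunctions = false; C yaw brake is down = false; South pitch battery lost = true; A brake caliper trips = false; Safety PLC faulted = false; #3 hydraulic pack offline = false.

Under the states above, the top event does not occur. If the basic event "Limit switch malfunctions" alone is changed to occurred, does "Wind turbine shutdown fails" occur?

No

Counterfactual: set "Limit switch malfunctions" to occurred.
Emergency stop lost [OR]: C yaw brake is down=not, A brake caliper trips=not → no input occurs → does not occur.
Pitch system unavailable [AND]: Rotor brake malfunctions=not, South pitch battery lost=occurs → not all inputs occur → does not occur.
Safety chain down [OR]: Pitch system unavailable=not, Main contactor is down=not → no input occurs → does not occur.
Yaw brake unavailable [OR]: Limit switch malfunctions=occurs, Safety PLC faulted=not → at least one input occurs → occurs.
Rotor brake down [AND]: #3 hydraulic pack offline=not, Yaw brake unavailable=occurs → not all inputs occur → does not occur.
Wind turbine shutdown fails [OR]: Emergency stop lost=not, Safety chain down=not, Rotor brake down=not → no input occurs → does not occur.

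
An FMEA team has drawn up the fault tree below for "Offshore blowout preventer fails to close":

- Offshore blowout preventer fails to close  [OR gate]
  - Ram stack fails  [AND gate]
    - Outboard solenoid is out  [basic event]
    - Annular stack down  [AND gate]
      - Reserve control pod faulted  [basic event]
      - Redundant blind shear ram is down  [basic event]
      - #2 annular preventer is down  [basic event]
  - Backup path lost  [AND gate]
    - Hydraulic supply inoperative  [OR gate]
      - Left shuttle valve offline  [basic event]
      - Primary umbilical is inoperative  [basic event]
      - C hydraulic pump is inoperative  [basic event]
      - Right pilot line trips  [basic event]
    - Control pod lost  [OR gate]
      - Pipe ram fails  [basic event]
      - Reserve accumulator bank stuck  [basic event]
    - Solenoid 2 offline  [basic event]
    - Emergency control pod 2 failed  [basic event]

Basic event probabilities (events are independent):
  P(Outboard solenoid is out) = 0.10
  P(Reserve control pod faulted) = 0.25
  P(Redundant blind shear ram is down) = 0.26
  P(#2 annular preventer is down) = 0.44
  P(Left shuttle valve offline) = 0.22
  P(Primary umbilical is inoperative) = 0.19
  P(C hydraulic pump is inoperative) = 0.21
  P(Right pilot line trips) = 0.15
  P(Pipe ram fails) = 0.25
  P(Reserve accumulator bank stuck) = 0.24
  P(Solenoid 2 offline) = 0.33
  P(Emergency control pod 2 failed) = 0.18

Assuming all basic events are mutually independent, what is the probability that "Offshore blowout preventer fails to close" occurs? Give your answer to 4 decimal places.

0.0175

P(Annular stack down) [AND] = 0.25 × 0.26 × 0.44 = 0.028600
P(Ram stack fails) [AND] = 0.10 × 0.028600 = 0.002860
P(Hydraulic supply inoperative) [OR] = 1 − (1−0.22) × (1−0.19) × (1−0.21) × (1−0.15) = 0.575746
P(Control pod lost) [OR] = 1 − (1−0.25) × (1−0.24) = 0.430000
P(Backup path lost) [AND] = 0.575746 × 0.430000 × 0.33 × 0.18 = 0.014706
P(Offshore blowout preventer fails to close) [OR] = 1 − (1−0.002860) × (1−0.014706) = 0.017524
Rounded to 4 decimal places: P(Offshore blowout preventer fails to close) ≈ 0.0175.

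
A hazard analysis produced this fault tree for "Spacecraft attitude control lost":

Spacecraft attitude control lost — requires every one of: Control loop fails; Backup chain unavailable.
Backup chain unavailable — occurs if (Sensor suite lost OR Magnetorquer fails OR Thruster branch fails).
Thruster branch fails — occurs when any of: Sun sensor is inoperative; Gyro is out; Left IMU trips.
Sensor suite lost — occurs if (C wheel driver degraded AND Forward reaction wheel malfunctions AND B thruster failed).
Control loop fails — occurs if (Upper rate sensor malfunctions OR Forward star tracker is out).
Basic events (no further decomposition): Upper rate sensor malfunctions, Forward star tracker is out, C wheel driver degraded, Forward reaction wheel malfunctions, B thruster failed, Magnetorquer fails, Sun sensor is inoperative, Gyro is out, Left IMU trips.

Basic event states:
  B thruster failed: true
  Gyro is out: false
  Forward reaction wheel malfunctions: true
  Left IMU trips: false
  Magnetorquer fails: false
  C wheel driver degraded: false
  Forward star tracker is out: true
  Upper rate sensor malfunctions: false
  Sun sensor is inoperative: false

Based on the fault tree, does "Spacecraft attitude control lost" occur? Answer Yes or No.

No

Control loop fails [OR]: Upper rate sensor malfunctions=not, Forward star tracker is out=occurs → at least one input occurs → occurs.
Sensor suite lost [AND]: C wheel driver degraded=not, Forward reaction wheel malfunctions=occurs, B thruster failed=occurs → not all inputs occur → does not occur.
Thruster branch fails [OR]: Sun sensor is inoperative=not, Gyro is out=not, Left IMU trips=not → no input occurs → does not occur.
Backup chain unavailable [OR]: Sensor suite lost=not, Magnetorquer fails=not, Thruster branch fails=not → no input occurs → does not occur.
Spacecraft attitude control lost [AND]: Control loop fails=occurs, Backup chain unavailable=not → not all inputs occur → does not occur.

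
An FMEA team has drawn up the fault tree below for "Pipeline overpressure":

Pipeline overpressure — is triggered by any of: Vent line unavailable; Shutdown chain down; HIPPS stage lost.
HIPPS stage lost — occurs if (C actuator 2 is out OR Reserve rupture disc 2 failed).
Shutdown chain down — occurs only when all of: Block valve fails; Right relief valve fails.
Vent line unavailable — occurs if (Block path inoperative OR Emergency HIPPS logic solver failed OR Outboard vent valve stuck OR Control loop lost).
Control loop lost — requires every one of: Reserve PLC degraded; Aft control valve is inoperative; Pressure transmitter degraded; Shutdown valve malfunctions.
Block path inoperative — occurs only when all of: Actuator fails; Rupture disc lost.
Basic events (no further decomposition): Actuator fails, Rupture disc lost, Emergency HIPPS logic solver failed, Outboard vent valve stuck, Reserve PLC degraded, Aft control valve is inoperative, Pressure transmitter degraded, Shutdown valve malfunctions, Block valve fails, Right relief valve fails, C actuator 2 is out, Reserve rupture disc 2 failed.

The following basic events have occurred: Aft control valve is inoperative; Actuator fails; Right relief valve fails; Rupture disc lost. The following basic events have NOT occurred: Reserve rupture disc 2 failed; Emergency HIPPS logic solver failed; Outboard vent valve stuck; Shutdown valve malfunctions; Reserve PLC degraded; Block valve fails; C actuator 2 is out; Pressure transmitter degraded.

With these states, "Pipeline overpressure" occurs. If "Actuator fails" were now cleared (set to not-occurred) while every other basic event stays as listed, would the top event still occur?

No

Counterfactual: set "Actuator fails" to not occurred.
Block path inoperative [AND]: Actuator fails=not, Rupture disc lost=occurs → not all inputs occur → does not occur.
Control loop lost [AND]: Reserve PLC degraded=not, Aft control valve is inoperative=occurs, Pressure transmitter degraded=not, Shutdown valve malfunctions=not → not all inputs occur → does not occur.
Vent line unavailable [OR]: Block path inoperative=not, Emergency HIPPS logic solver failed=not, Outboard vent valve stuck=not, Control loop lost=not → no input occurs → does not occur.
Shutdown chain down [AND]: Block valve fails=not, Right relief valve fails=occurs → not all inputs occur → does not occur.
HIPPS stage lost [OR]: C actuator 2 is out=not, Reserve rupture disc 2 failed=not → no input occurs → does not occur.
Pipeline overpressure [OR]: Vent line unavailable=not, Shutdown chain down=not, HIPPS stage lost=not → no input occurs → does not occur.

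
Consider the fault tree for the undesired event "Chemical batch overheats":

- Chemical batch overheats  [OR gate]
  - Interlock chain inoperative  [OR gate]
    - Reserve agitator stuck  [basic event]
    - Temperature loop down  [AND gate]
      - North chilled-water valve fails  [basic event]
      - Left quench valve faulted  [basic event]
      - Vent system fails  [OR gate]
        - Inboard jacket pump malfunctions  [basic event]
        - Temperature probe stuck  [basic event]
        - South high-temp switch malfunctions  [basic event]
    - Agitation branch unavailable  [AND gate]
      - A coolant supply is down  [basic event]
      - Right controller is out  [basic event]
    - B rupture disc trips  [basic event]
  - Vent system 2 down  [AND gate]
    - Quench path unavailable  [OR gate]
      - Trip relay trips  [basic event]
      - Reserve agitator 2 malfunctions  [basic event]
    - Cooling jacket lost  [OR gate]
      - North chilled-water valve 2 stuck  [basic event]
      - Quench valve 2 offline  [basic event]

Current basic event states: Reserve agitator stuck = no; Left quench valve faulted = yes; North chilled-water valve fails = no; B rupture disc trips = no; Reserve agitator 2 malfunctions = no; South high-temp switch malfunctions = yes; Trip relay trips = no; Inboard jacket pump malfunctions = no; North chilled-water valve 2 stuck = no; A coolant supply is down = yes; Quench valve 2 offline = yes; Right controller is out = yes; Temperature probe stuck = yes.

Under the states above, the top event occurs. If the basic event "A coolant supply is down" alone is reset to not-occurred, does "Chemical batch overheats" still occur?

Counterfactual: set "A coolant supply is down" to not occurred.
Vent system fails [OR]: Inboard jacket pump malfunctions=not, Temperature probe stuck=occurs, South high-temp switch malfunctions=occurs → at least one input occurs → occurs.
Temperature loop down [AND]: North chilled-water valve fails=not, Left quench valve faulted=occurs, Vent system fails=occurs → not all inputs occur → does not occur.
Agitation branch unavailable [AND]: A coolant supply is down=not, Right controller is out=occurs → not all inputs occur → does not occur.
Interlock chain inoperative [OR]: Reserve agitator stuck=not, Temperature loop down=not, Agitation branch unavailable=not, B rupture disc trips=not → no input occurs → does not occur.
Quench path unavailable [OR]: Trip relay trips=not, Reserve agitator 2 malfunctions=not → no input occurs → does not occur.
Cooling jacket lost [OR]: North chilled-water valve 2 stuck=not, Quench valve 2 offline=occurs → at least one input occurs → occurs.
Vent system 2 down [AND]: Quench path unavailable=not, Cooling jacket lost=occurs → not all inputs occur → does not occur.
Chemical batch overheats [OR]: Interlock chain inoperative=not, Vent system 2 down=not → no input occurs → does not occur.

No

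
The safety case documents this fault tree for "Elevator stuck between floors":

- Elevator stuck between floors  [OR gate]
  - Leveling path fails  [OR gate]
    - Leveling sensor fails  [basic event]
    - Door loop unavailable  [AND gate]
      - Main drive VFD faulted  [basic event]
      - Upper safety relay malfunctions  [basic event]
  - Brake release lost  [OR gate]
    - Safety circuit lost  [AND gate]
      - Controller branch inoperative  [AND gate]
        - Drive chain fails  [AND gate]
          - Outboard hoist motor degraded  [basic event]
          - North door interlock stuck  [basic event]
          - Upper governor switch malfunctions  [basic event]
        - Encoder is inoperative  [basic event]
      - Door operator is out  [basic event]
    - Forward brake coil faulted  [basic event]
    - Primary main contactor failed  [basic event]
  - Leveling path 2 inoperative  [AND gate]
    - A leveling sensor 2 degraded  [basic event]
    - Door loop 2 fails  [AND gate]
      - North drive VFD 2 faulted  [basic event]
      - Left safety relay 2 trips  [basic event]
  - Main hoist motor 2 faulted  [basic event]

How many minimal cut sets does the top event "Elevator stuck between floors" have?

Door loop unavailable [AND]: one cut set from each child combined → 1 × 1 = 1 cut set(s).
Leveling path fails [OR]: union of children's cut sets → 2 cut set(s).
Drive chain fails [AND]: one cut set from each child combined → 1 × 1 × 1 = 1 cut set(s).
Controller branch inoperative [AND]: one cut set from each child combined → 1 × 1 = 1 cut set(s).
Safety circuit lost [AND]: one cut set from each child combined → 1 × 1 = 1 cut set(s).
Brake release lost [OR]: union of children's cut sets → 3 cut set(s).
Door loop 2 fails [AND]: one cut set from each child combined → 1 × 1 = 1 cut set(s).
Leveling path 2 inoperative [AND]: one cut set from each child combined → 1 × 1 = 1 cut set(s).
Elevator stuck between floors [OR]: union of children's cut sets → 7 cut set(s).
Minimal cut sets: {Leveling sensor fails}; {Main drive VFD faulted, Upper safety relay malfunctions}; {Door operator is out, Encoder is inoperative, North door interlock stuck, Outboard hoist motor degraded, Upper governor switch malfunctions}; {Forward brake coil faulted}; {Primary main contactor failed}; {A leveling sensor 2 degraded, Left safety relay 2 trips, North drive VFD 2 faulted}; {Main hoist motor 2 faulted}.

7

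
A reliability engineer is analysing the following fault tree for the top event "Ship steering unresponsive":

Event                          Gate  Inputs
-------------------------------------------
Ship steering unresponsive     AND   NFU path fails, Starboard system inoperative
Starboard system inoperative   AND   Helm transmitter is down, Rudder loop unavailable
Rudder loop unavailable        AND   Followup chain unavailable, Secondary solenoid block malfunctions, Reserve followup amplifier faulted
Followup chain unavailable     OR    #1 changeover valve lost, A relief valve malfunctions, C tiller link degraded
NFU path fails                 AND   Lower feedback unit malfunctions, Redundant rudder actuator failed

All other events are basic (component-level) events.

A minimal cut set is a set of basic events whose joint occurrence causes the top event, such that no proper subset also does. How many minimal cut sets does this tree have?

NFU path fails [AND]: one cut set from each child combined → 1 × 1 = 1 cut set(s).
Followup chain unavailable [OR]: union of children's cut sets → 3 cut set(s).
Rudder loop unavailable [AND]: one cut set from each child combined → 3 × 1 × 1 = 3 cut set(s).
Starboard system inoperative [AND]: one cut set from each child combined → 1 × 3 = 3 cut set(s).
Ship steering unresponsive [AND]: one cut set from each child combined → 1 × 3 = 3 cut set(s).
Minimal cut sets: {#1 changeover valve lost, Helm transmitter is down, Lower feedback unit malfunctions, Redundant rudder actuator failed, Reserve followup amplifier faulted, Secondary solenoid block malfunctions}; {A relief valve malfunctions, Helm transmitter is down, Lower feedback unit malfunctions, Redundant rudder actuator failed, Reserve followup amplifier faulted, Secondary solenoid block malfunctions}; {C tiller link degraded, Helm transmitter is down, Lower feedback unit malfunctions, Redundant rudder actuator failed, Reserve followup amplifier faulted, Secondary solenoid block malfunctions}.

3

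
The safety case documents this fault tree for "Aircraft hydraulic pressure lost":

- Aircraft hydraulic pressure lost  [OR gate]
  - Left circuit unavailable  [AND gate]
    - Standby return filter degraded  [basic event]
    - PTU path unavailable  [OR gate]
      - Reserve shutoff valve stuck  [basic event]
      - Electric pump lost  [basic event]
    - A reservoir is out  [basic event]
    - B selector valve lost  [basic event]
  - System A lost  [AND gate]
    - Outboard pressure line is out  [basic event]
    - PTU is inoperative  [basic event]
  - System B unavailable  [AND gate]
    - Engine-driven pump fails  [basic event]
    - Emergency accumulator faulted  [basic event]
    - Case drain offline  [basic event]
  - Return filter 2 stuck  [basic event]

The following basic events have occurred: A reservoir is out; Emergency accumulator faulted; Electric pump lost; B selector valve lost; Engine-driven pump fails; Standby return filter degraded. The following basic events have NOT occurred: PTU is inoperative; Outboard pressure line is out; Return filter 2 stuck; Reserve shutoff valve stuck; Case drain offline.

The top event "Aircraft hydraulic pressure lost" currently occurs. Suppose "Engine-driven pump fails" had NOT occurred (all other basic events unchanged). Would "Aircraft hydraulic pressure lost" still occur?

Yes

Counterfactual: set "Engine-driven pump fails" to not occurred.
PTU path unavailable [OR]: Reserve shutoff valve stuck=not, Electric pump lost=occurs → at least one input occurs → occurs.
Left circuit unavailable [AND]: Standby return filter degraded=occurs, PTU path unavailable=occurs, A reservoir is out=occurs, B selector valve lost=occurs → all inputs occur → occurs.
System A lost [AND]: Outboard pressure line is out=not, PTU is inoperative=not → not all inputs occur → does not occur.
System B unavailable [AND]: Engine-driven pump fails=not, Emergency accumulator faulted=occurs, Case drain offline=not → not all inputs occur → does not occur.
Aircraft hydraulic pressure lost [OR]: Left circuit unavailable=occurs, System A lost=not, System B unavailable=not, Return filter 2 stuck=not → at least one input occurs → occurs.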